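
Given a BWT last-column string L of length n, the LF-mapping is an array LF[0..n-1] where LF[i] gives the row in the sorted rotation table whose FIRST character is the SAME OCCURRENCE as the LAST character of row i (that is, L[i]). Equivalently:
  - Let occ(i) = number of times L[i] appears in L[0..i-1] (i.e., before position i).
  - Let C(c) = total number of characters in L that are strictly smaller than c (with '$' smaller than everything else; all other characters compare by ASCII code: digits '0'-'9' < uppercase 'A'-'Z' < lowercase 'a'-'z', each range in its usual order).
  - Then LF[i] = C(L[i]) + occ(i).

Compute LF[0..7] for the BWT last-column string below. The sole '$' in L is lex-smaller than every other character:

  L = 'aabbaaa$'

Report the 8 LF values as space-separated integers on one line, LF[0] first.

Char counts: '$':1, 'a':5, 'b':2
C (first-col start): C('$')=0, C('a')=1, C('b')=6
L[0]='a': occ=0, LF[0]=C('a')+0=1+0=1
L[1]='a': occ=1, LF[1]=C('a')+1=1+1=2
L[2]='b': occ=0, LF[2]=C('b')+0=6+0=6
L[3]='b': occ=1, LF[3]=C('b')+1=6+1=7
L[4]='a': occ=2, LF[4]=C('a')+2=1+2=3
L[5]='a': occ=3, LF[5]=C('a')+3=1+3=4
L[6]='a': occ=4, LF[6]=C('a')+4=1+4=5
L[7]='$': occ=0, LF[7]=C('$')+0=0+0=0

Answer: 1 2 6 7 3 4 5 0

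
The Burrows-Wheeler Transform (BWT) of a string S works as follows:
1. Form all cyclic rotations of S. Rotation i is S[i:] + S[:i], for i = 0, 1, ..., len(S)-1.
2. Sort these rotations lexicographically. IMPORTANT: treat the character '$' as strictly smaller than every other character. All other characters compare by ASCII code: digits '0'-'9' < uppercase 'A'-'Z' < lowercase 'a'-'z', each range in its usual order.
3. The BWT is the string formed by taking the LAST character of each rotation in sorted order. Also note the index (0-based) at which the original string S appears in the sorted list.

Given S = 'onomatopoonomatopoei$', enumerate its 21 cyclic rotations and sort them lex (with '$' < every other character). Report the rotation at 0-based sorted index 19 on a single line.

Answer: topoei$onomatopoonoma

Derivation:
All 21 rotations (rotation i = S[i:]+S[:i]):
  rot[0] = onomatopoonomatopoei$
  rot[1] = nomatopoonomatopoei$o
  rot[2] = omatopoonomatopoei$on
  rot[3] = matopoonomatopoei$ono
  rot[4] = atopoonomatopoei$onom
  rot[5] = topoonomatopoei$onoma
  rot[6] = opoonomatopoei$onomat
  rot[7] = poonomatopoei$onomato
  rot[8] = oonomatopoei$onomatop
  rot[9] = onomatopoei$onomatopo
  rot[10] = nomatopoei$onomatopoo
  rot[11] = omatopoei$onomatopoon
  rot[12] = matopoei$onomatopoono
  rot[13] = atopoei$onomatopoonom
  rot[14] = topoei$onomatopoonoma
  rot[15] = opoei$onomatopoonomat
  rot[16] = poei$onomatopoonomato
  rot[17] = oei$onomatopoonomatop
  rot[18] = ei$onomatopoonomatopo
  rot[19] = i$onomatopoonomatopoe
  rot[20] = $onomatopoonomatopoei
Sorted (with $ < everything):
  sorted[0] = $onomatopoonomatopoei
  sorted[1] = atopoei$onomatopoonom
  sorted[2] = atopoonomatopoei$onom
  sorted[3] = ei$onomatopoonomatopo
  sorted[4] = i$onomatopoonomatopoe
  sorted[5] = matopoei$onomatopoono
  sorted[6] = matopoonomatopoei$ono
  sorted[7] = nomatopoei$onomatopoo
  sorted[8] = nomatopoonomatopoei$o
  sorted[9] = oei$onomatopoonomatop
  sorted[10] = omatopoei$onomatopoon
  sorted[11] = omatopoonomatopoei$on
  sorted[12] = onomatopoei$onomatopo
  sorted[13] = onomatopoonomatopoei$
  sorted[14] = oonomatopoei$onomatop
  sorted[15] = opoei$onomatopoonomat
  sorted[16] = opoonomatopoei$onomat
  sorted[17] = poei$onomatopoonomato
  sorted[18] = poonomatopoei$onomato
  sorted[19] = topoei$onomatopoonoma
  sorted[20] = topoonomatopoei$onoma
sorted[19] = topoei$onomatopoonoma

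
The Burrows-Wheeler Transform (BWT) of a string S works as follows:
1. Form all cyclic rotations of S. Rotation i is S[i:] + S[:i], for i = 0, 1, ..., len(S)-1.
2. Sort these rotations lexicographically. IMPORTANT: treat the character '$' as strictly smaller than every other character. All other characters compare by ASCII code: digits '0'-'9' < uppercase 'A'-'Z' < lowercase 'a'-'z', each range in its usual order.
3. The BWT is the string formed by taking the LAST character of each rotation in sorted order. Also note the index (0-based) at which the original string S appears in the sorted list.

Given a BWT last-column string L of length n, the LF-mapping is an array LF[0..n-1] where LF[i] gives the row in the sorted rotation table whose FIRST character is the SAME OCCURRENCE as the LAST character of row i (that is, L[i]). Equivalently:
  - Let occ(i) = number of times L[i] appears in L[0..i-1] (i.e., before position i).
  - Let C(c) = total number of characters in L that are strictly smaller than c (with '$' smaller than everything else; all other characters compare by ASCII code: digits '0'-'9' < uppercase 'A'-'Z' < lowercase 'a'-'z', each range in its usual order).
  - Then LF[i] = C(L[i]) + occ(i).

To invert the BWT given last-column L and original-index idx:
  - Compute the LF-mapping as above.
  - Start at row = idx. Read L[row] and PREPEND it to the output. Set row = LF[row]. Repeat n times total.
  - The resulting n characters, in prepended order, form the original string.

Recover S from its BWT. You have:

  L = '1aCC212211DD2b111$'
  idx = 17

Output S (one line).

Answer: bC12121D2C11D21a1$

Derivation:
LF mapping: 1 16 12 13 8 2 9 10 3 4 14 15 11 17 5 6 7 0
Walk LF starting at row 17, prepending L[row]:
  step 1: row=17, L[17]='$', prepend. Next row=LF[17]=0
  step 2: row=0, L[0]='1', prepend. Next row=LF[0]=1
  step 3: row=1, L[1]='a', prepend. Next row=LF[1]=16
  step 4: row=16, L[16]='1', prepend. Next row=LF[16]=7
  step 5: row=7, L[7]='2', prepend. Next row=LF[7]=10
  step 6: row=10, L[10]='D', prepend. Next row=LF[10]=14
  step 7: row=14, L[14]='1', prepend. Next row=LF[14]=5
  step 8: row=5, L[5]='1', prepend. Next row=LF[5]=2
  step 9: row=2, L[2]='C', prepend. Next row=LF[2]=12
  step 10: row=12, L[12]='2', prepend. Next row=LF[12]=11
  step 11: row=11, L[11]='D', prepend. Next row=LF[11]=15
  step 12: row=15, L[15]='1', prepend. Next row=LF[15]=6
  step 13: row=6, L[6]='2', prepend. Next row=LF[6]=9
  step 14: row=9, L[9]='1', prepend. Next row=LF[9]=4
  step 15: row=4, L[4]='2', prepend. Next row=LF[4]=8
  step 16: row=8, L[8]='1', prepend. Next row=LF[8]=3
  step 17: row=3, L[3]='C', prepend. Next row=LF[3]=13
  step 18: row=13, L[13]='b', prepend. Next row=LF[13]=17
Reversed output: bC12121D2C11D21a1$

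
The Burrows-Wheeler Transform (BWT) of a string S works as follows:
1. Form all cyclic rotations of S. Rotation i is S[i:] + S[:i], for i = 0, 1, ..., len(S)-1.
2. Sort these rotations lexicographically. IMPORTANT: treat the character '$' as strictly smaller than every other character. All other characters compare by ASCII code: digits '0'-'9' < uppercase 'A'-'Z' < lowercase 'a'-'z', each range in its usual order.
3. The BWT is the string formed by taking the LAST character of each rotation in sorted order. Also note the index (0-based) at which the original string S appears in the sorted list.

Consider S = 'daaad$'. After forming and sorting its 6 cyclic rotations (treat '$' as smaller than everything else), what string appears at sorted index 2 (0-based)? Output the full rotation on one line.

Answer: aad$da

Derivation:
All 6 rotations (rotation i = S[i:]+S[:i]):
  rot[0] = daaad$
  rot[1] = aaad$d
  rot[2] = aad$da
  rot[3] = ad$daa
  rot[4] = d$daaa
  rot[5] = $daaad
Sorted (with $ < everything):
  sorted[0] = $daaad
  sorted[1] = aaad$d
  sorted[2] = aad$da
  sorted[3] = ad$daa
  sorted[4] = d$daaa
  sorted[5] = daaad$
sorted[2] = aad$da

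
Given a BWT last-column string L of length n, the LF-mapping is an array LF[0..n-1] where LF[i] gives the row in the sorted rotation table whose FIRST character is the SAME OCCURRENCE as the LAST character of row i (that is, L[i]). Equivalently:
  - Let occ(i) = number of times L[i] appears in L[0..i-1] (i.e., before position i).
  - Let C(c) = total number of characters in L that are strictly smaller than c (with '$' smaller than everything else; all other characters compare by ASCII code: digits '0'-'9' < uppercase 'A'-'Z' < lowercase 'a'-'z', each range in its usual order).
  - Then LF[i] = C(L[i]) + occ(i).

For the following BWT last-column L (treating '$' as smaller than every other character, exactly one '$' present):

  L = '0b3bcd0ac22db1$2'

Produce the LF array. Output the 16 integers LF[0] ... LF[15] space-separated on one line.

Char counts: '$':1, '0':2, '1':1, '2':3, '3':1, 'a':1, 'b':3, 'c':2, 'd':2
C (first-col start): C('$')=0, C('0')=1, C('1')=3, C('2')=4, C('3')=7, C('a')=8, C('b')=9, C('c')=12, C('d')=14
L[0]='0': occ=0, LF[0]=C('0')+0=1+0=1
L[1]='b': occ=0, LF[1]=C('b')+0=9+0=9
L[2]='3': occ=0, LF[2]=C('3')+0=7+0=7
L[3]='b': occ=1, LF[3]=C('b')+1=9+1=10
L[4]='c': occ=0, LF[4]=C('c')+0=12+0=12
L[5]='d': occ=0, LF[5]=C('d')+0=14+0=14
L[6]='0': occ=1, LF[6]=C('0')+1=1+1=2
L[7]='a': occ=0, LF[7]=C('a')+0=8+0=8
L[8]='c': occ=1, LF[8]=C('c')+1=12+1=13
L[9]='2': occ=0, LF[9]=C('2')+0=4+0=4
L[10]='2': occ=1, LF[10]=C('2')+1=4+1=5
L[11]='d': occ=1, LF[11]=C('d')+1=14+1=15
L[12]='b': occ=2, LF[12]=C('b')+2=9+2=11
L[13]='1': occ=0, LF[13]=C('1')+0=3+0=3
L[14]='$': occ=0, LF[14]=C('$')+0=0+0=0
L[15]='2': occ=2, LF[15]=C('2')+2=4+2=6

Answer: 1 9 7 10 12 14 2 8 13 4 5 15 11 3 0 6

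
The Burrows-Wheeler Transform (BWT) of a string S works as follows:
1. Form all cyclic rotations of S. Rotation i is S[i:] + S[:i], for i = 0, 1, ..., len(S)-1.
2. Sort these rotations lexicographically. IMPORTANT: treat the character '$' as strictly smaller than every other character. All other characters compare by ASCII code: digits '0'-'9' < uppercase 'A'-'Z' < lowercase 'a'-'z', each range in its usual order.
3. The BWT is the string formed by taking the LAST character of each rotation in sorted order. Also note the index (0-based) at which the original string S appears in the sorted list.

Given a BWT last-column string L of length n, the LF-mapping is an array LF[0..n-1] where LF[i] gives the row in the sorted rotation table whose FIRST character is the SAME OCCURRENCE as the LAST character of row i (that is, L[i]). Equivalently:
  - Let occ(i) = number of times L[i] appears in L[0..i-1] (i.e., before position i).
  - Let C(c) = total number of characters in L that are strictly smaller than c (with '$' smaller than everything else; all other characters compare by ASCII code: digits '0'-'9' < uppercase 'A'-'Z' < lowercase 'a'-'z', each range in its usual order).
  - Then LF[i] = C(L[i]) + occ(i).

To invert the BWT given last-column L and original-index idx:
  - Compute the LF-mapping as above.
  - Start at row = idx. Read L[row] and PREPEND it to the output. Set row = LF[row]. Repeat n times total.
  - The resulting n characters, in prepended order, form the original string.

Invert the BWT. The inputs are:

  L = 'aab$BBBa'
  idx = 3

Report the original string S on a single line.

Answer: BabBaBa$

Derivation:
LF mapping: 4 5 7 0 1 2 3 6
Walk LF starting at row 3, prepending L[row]:
  step 1: row=3, L[3]='$', prepend. Next row=LF[3]=0
  step 2: row=0, L[0]='a', prepend. Next row=LF[0]=4
  step 3: row=4, L[4]='B', prepend. Next row=LF[4]=1
  step 4: row=1, L[1]='a', prepend. Next row=LF[1]=5
  step 5: row=5, L[5]='B', prepend. Next row=LF[5]=2
  step 6: row=2, L[2]='b', prepend. Next row=LF[2]=7
  step 7: row=7, L[7]='a', prepend. Next row=LF[7]=6
  step 8: row=6, L[6]='B', prepend. Next row=LF[6]=3
Reversed output: BabBaBa$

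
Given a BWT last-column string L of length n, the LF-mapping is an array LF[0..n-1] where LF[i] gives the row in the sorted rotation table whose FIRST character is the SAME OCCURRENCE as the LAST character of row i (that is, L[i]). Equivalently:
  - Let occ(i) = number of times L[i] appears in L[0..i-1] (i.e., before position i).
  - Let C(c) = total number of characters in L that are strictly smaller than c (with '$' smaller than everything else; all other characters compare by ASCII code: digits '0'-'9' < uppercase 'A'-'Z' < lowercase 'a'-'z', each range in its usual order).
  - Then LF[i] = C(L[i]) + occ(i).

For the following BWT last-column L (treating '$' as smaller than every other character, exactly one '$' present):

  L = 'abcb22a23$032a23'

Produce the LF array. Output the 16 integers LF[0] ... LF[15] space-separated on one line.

Char counts: '$':1, '0':1, '2':5, '3':3, 'a':3, 'b':2, 'c':1
C (first-col start): C('$')=0, C('0')=1, C('2')=2, C('3')=7, C('a')=10, C('b')=13, C('c')=15
L[0]='a': occ=0, LF[0]=C('a')+0=10+0=10
L[1]='b': occ=0, LF[1]=C('b')+0=13+0=13
L[2]='c': occ=0, LF[2]=C('c')+0=15+0=15
L[3]='b': occ=1, LF[3]=C('b')+1=13+1=14
L[4]='2': occ=0, LF[4]=C('2')+0=2+0=2
L[5]='2': occ=1, LF[5]=C('2')+1=2+1=3
L[6]='a': occ=1, LF[6]=C('a')+1=10+1=11
L[7]='2': occ=2, LF[7]=C('2')+2=2+2=4
L[8]='3': occ=0, LF[8]=C('3')+0=7+0=7
L[9]='$': occ=0, LF[9]=C('$')+0=0+0=0
L[10]='0': occ=0, LF[10]=C('0')+0=1+0=1
L[11]='3': occ=1, LF[11]=C('3')+1=7+1=8
L[12]='2': occ=3, LF[12]=C('2')+3=2+3=5
L[13]='a': occ=2, LF[13]=C('a')+2=10+2=12
L[14]='2': occ=4, LF[14]=C('2')+4=2+4=6
L[15]='3': occ=2, LF[15]=C('3')+2=7+2=9

Answer: 10 13 15 14 2 3 11 4 7 0 1 8 5 12 6 9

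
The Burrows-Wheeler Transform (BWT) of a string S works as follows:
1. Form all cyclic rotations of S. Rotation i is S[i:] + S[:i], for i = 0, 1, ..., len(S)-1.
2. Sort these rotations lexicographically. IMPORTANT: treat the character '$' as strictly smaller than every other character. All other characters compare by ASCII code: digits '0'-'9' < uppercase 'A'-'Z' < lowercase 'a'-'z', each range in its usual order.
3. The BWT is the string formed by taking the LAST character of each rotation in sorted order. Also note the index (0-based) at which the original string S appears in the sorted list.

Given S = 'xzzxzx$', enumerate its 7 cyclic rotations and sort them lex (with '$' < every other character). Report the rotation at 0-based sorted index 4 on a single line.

Answer: zx$xzzx

Derivation:
All 7 rotations (rotation i = S[i:]+S[:i]):
  rot[0] = xzzxzx$
  rot[1] = zzxzx$x
  rot[2] = zxzx$xz
  rot[3] = xzx$xzz
  rot[4] = zx$xzzx
  rot[5] = x$xzzxz
  rot[6] = $xzzxzx
Sorted (with $ < everything):
  sorted[0] = $xzzxzx
  sorted[1] = x$xzzxz
  sorted[2] = xzx$xzz
  sorted[3] = xzzxzx$
  sorted[4] = zx$xzzx
  sorted[5] = zxzx$xz
  sorted[6] = zzxzx$x
sorted[4] = zx$xzzx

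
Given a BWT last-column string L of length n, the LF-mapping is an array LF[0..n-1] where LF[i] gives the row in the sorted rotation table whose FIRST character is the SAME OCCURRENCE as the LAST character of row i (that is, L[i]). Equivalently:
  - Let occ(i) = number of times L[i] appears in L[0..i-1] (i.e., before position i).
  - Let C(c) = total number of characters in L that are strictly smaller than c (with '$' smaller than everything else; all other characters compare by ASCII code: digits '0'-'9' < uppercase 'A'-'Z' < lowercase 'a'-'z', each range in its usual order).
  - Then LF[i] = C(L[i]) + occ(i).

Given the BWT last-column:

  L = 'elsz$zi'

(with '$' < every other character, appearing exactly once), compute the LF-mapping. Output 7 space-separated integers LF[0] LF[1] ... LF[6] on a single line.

Answer: 1 3 4 5 0 6 2

Derivation:
Char counts: '$':1, 'e':1, 'i':1, 'l':1, 's':1, 'z':2
C (first-col start): C('$')=0, C('e')=1, C('i')=2, C('l')=3, C('s')=4, C('z')=5
L[0]='e': occ=0, LF[0]=C('e')+0=1+0=1
L[1]='l': occ=0, LF[1]=C('l')+0=3+0=3
L[2]='s': occ=0, LF[2]=C('s')+0=4+0=4
L[3]='z': occ=0, LF[3]=C('z')+0=5+0=5
L[4]='$': occ=0, LF[4]=C('$')+0=0+0=0
L[5]='z': occ=1, LF[5]=C('z')+1=5+1=6
L[6]='i': occ=0, LF[6]=C('i')+0=2+0=2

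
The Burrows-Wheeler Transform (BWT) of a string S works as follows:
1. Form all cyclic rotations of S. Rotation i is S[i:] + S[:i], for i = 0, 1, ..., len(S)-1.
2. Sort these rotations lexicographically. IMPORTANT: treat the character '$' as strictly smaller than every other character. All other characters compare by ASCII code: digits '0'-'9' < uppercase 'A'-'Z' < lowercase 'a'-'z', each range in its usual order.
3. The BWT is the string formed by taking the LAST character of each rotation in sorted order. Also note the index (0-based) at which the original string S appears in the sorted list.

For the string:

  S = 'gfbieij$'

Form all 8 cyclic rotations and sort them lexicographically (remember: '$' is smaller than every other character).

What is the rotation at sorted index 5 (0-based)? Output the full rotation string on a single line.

All 8 rotations (rotation i = S[i:]+S[:i]):
  rot[0] = gfbieij$
  rot[1] = fbieij$g
  rot[2] = bieij$gf
  rot[3] = ieij$gfb
  rot[4] = eij$gfbi
  rot[5] = ij$gfbie
  rot[6] = j$gfbiei
  rot[7] = $gfbieij
Sorted (with $ < everything):
  sorted[0] = $gfbieij
  sorted[1] = bieij$gf
  sorted[2] = eij$gfbi
  sorted[3] = fbieij$g
  sorted[4] = gfbieij$
  sorted[5] = ieij$gfb
  sorted[6] = ij$gfbie
  sorted[7] = j$gfbiei
sorted[5] = ieij$gfb

Answer: ieij$gfb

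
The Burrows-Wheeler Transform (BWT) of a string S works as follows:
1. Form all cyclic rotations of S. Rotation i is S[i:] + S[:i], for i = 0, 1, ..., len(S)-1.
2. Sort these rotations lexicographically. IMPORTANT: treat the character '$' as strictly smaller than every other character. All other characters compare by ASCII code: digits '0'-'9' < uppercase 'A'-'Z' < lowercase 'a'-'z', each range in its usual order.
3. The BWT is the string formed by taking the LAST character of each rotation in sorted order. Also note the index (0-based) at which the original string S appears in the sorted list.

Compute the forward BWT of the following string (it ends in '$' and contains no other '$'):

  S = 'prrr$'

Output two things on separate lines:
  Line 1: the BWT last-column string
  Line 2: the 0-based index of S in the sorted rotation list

Answer: r$rrp
1

Derivation:
All 5 rotations (rotation i = S[i:]+S[:i]):
  rot[0] = prrr$
  rot[1] = rrr$p
  rot[2] = rr$pr
  rot[3] = r$prr
  rot[4] = $prrr
Sorted (with $ < everything):
  sorted[0] = $prrr  (last char: 'r')
  sorted[1] = prrr$  (last char: '$')
  sorted[2] = r$prr  (last char: 'r')
  sorted[3] = rr$pr  (last char: 'r')
  sorted[4] = rrr$p  (last char: 'p')
Last column: r$rrp
Original string S is at sorted index 1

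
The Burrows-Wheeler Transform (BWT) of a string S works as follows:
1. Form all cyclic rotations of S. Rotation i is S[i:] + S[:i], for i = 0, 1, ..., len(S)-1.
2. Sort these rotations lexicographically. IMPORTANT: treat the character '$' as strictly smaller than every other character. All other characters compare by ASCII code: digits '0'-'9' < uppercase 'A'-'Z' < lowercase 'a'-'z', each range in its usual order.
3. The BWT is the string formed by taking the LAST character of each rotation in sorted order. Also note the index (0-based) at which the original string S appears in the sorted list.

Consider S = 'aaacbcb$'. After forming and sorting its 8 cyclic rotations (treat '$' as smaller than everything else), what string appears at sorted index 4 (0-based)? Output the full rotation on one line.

Answer: b$aaacbc

Derivation:
All 8 rotations (rotation i = S[i:]+S[:i]):
  rot[0] = aaacbcb$
  rot[1] = aacbcb$a
  rot[2] = acbcb$aa
  rot[3] = cbcb$aaa
  rot[4] = bcb$aaac
  rot[5] = cb$aaacb
  rot[6] = b$aaacbc
  rot[7] = $aaacbcb
Sorted (with $ < everything):
  sorted[0] = $aaacbcb
  sorted[1] = aaacbcb$
  sorted[2] = aacbcb$a
  sorted[3] = acbcb$aa
  sorted[4] = b$aaacbc
  sorted[5] = bcb$aaac
  sorted[6] = cb$aaacb
  sorted[7] = cbcb$aaa
sorted[4] = b$aaacbc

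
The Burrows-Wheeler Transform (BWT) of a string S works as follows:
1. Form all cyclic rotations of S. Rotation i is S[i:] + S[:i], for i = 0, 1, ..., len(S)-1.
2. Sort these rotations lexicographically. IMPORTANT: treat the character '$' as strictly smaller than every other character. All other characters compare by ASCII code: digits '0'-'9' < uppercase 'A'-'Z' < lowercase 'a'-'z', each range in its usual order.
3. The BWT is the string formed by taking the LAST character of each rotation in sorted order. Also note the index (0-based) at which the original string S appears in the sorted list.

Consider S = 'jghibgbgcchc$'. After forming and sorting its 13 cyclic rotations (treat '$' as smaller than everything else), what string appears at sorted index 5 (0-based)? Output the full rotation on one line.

Answer: chc$jghibgbgc

Derivation:
All 13 rotations (rotation i = S[i:]+S[:i]):
  rot[0] = jghibgbgcchc$
  rot[1] = ghibgbgcchc$j
  rot[2] = hibgbgcchc$jg
  rot[3] = ibgbgcchc$jgh
  rot[4] = bgbgcchc$jghi
  rot[5] = gbgcchc$jghib
  rot[6] = bgcchc$jghibg
  rot[7] = gcchc$jghibgb
  rot[8] = cchc$jghibgbg
  rot[9] = chc$jghibgbgc
  rot[10] = hc$jghibgbgcc
  rot[11] = c$jghibgbgcch
  rot[12] = $jghibgbgcchc
Sorted (with $ < everything):
  sorted[0] = $jghibgbgcchc
  sorted[1] = bgbgcchc$jghi
  sorted[2] = bgcchc$jghibg
  sorted[3] = c$jghibgbgcch
  sorted[4] = cchc$jghibgbg
  sorted[5] = chc$jghibgbgc
  sorted[6] = gbgcchc$jghib
  sorted[7] = gcchc$jghibgb
  sorted[8] = ghibgbgcchc$j
  sorted[9] = hc$jghibgbgcc
  sorted[10] = hibgbgcchc$jg
  sorted[11] = ibgbgcchc$jgh
  sorted[12] = jghibgbgcchc$
sorted[5] = chc$jghibgbgc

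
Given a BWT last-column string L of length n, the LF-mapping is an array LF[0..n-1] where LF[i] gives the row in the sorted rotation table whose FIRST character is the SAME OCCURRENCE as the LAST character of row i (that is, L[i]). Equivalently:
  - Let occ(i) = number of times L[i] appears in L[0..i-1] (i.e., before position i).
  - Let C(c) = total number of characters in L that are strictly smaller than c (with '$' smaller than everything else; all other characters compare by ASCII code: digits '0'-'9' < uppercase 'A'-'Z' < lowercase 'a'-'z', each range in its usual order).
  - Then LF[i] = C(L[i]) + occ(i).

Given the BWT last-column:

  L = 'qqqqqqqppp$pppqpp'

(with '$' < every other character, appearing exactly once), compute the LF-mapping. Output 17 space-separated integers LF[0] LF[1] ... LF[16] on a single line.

Answer: 9 10 11 12 13 14 15 1 2 3 0 4 5 6 16 7 8

Derivation:
Char counts: '$':1, 'p':8, 'q':8
C (first-col start): C('$')=0, C('p')=1, C('q')=9
L[0]='q': occ=0, LF[0]=C('q')+0=9+0=9
L[1]='q': occ=1, LF[1]=C('q')+1=9+1=10
L[2]='q': occ=2, LF[2]=C('q')+2=9+2=11
L[3]='q': occ=3, LF[3]=C('q')+3=9+3=12
L[4]='q': occ=4, LF[4]=C('q')+4=9+4=13
L[5]='q': occ=5, LF[5]=C('q')+5=9+5=14
L[6]='q': occ=6, LF[6]=C('q')+6=9+6=15
L[7]='p': occ=0, LF[7]=C('p')+0=1+0=1
L[8]='p': occ=1, LF[8]=C('p')+1=1+1=2
L[9]='p': occ=2, LF[9]=C('p')+2=1+2=3
L[10]='$': occ=0, LF[10]=C('$')+0=0+0=0
L[11]='p': occ=3, LF[11]=C('p')+3=1+3=4
L[12]='p': occ=4, LF[12]=C('p')+4=1+4=5
L[13]='p': occ=5, LF[13]=C('p')+5=1+5=6
L[14]='q': occ=7, LF[14]=C('q')+7=9+7=16
L[15]='p': occ=6, LF[15]=C('p')+6=1+6=7
L[16]='p': occ=7, LF[16]=C('p')+7=1+7=8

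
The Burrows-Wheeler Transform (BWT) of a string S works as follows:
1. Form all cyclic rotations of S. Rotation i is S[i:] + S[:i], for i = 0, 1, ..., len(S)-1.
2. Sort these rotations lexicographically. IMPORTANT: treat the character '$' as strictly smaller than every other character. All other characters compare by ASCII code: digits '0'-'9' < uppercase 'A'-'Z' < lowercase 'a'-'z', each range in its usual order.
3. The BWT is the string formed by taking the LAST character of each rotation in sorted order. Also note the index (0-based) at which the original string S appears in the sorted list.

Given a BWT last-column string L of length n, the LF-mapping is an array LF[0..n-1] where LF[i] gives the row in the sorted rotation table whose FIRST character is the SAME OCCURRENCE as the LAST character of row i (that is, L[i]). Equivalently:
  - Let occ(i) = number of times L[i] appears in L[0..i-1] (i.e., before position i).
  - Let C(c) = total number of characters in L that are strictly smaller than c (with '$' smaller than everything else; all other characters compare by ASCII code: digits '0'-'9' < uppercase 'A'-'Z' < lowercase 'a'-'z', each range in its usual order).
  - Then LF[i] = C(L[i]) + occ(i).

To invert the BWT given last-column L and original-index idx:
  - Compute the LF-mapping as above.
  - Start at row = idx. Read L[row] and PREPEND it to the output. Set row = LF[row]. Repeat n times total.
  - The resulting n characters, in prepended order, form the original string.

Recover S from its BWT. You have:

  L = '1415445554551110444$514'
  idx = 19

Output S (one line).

Answer: 5404554145145154414511$

Derivation:
LF mapping: 2 8 3 16 9 10 17 18 19 11 20 21 4 5 6 1 12 13 14 0 22 7 15
Walk LF starting at row 19, prepending L[row]:
  step 1: row=19, L[19]='$', prepend. Next row=LF[19]=0
  step 2: row=0, L[0]='1', prepend. Next row=LF[0]=2
  step 3: row=2, L[2]='1', prepend. Next row=LF[2]=3
  step 4: row=3, L[3]='5', prepend. Next row=LF[3]=16
  step 5: row=16, L[16]='4', prepend. Next row=LF[16]=12
  step 6: row=12, L[12]='1', prepend. Next row=LF[12]=4
  step 7: row=4, L[4]='4', prepend. Next row=LF[4]=9
  step 8: row=9, L[9]='4', prepend. Next row=LF[9]=11
  step 9: row=11, L[11]='5', prepend. Next row=LF[11]=21
  step 10: row=21, L[21]='1', prepend. Next row=LF[21]=7
  step 11: row=7, L[7]='5', prepend. Next row=LF[7]=18
  step 12: row=18, L[18]='4', prepend. Next row=LF[18]=14
  step 13: row=14, L[14]='1', prepend. Next row=LF[14]=6
  step 14: row=6, L[6]='5', prepend. Next row=LF[6]=17
  step 15: row=17, L[17]='4', prepend. Next row=LF[17]=13
  step 16: row=13, L[13]='1', prepend. Next row=LF[13]=5
  step 17: row=5, L[5]='4', prepend. Next row=LF[5]=10
  step 18: row=10, L[10]='5', prepend. Next row=LF[10]=20
  step 19: row=20, L[20]='5', prepend. Next row=LF[20]=22
  step 20: row=22, L[22]='4', prepend. Next row=LF[22]=15
  step 21: row=15, L[15]='0', prepend. Next row=LF[15]=1
  step 22: row=1, L[1]='4', prepend. Next row=LF[1]=8
  step 23: row=8, L[8]='5', prepend. Next row=LF[8]=19
Reversed output: 5404554145145154414511$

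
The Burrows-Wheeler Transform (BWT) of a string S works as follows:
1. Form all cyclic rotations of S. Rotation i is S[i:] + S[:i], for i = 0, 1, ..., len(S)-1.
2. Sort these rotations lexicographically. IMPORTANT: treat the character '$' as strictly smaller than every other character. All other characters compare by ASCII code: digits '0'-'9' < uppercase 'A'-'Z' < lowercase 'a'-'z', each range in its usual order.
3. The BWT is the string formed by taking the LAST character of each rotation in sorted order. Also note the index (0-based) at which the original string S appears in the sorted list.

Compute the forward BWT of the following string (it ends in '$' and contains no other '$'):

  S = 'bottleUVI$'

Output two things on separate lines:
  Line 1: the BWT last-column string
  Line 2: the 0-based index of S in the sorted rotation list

Answer: IVeU$ltbto
4

Derivation:
All 10 rotations (rotation i = S[i:]+S[:i]):
  rot[0] = bottleUVI$
  rot[1] = ottleUVI$b
  rot[2] = ttleUVI$bo
  rot[3] = tleUVI$bot
  rot[4] = leUVI$bott
  rot[5] = eUVI$bottl
  rot[6] = UVI$bottle
  rot[7] = VI$bottleU
  rot[8] = I$bottleUV
  rot[9] = $bottleUVI
Sorted (with $ < everything):
  sorted[0] = $bottleUVI  (last char: 'I')
  sorted[1] = I$bottleUV  (last char: 'V')
  sorted[2] = UVI$bottle  (last char: 'e')
  sorted[3] = VI$bottleU  (last char: 'U')
  sorted[4] = bottleUVI$  (last char: '$')
  sorted[5] = eUVI$bottl  (last char: 'l')
  sorted[6] = leUVI$bott  (last char: 't')
  sorted[7] = ottleUVI$b  (last char: 'b')
  sorted[8] = tleUVI$bot  (last char: 't')
  sorted[9] = ttleUVI$bo  (last char: 'o')
Last column: IVeU$ltbto
Original string S is at sorted index 4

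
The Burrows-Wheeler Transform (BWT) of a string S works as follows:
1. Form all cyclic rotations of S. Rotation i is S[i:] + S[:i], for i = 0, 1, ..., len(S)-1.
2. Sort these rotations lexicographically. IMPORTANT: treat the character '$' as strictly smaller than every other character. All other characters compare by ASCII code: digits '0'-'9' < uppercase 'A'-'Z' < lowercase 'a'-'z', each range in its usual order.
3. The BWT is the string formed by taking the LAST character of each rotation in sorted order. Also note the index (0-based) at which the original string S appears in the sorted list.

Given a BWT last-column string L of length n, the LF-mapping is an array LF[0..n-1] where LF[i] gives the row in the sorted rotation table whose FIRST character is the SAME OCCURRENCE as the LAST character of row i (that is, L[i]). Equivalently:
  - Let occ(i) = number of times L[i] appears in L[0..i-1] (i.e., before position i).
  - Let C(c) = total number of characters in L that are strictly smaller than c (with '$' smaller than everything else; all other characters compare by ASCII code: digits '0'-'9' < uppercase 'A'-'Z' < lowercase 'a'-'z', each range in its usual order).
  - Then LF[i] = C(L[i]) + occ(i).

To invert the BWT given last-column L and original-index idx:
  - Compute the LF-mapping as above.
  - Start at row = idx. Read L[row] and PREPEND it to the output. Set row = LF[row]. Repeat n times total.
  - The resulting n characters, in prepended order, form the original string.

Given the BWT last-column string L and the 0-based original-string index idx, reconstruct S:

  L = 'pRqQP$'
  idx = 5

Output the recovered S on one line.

Answer: qQRPp$

Derivation:
LF mapping: 4 3 5 2 1 0
Walk LF starting at row 5, prepending L[row]:
  step 1: row=5, L[5]='$', prepend. Next row=LF[5]=0
  step 2: row=0, L[0]='p', prepend. Next row=LF[0]=4
  step 3: row=4, L[4]='P', prepend. Next row=LF[4]=1
  step 4: row=1, L[1]='R', prepend. Next row=LF[1]=3
  step 5: row=3, L[3]='Q', prepend. Next row=LF[3]=2
  step 6: row=2, L[2]='q', prepend. Next row=LF[2]=5
Reversed output: qQRPp$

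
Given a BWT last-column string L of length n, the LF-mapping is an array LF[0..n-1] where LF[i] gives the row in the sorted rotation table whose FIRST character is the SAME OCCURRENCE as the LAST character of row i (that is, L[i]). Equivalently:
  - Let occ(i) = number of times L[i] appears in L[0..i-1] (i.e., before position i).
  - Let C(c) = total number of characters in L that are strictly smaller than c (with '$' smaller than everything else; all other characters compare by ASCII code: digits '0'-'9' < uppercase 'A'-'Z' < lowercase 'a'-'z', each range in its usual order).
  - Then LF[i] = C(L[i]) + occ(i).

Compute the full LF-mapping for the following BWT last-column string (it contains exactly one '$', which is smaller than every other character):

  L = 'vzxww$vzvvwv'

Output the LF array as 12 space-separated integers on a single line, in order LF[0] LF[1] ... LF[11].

Answer: 1 10 9 6 7 0 2 11 3 4 8 5

Derivation:
Char counts: '$':1, 'v':5, 'w':3, 'x':1, 'z':2
C (first-col start): C('$')=0, C('v')=1, C('w')=6, C('x')=9, C('z')=10
L[0]='v': occ=0, LF[0]=C('v')+0=1+0=1
L[1]='z': occ=0, LF[1]=C('z')+0=10+0=10
L[2]='x': occ=0, LF[2]=C('x')+0=9+0=9
L[3]='w': occ=0, LF[3]=C('w')+0=6+0=6
L[4]='w': occ=1, LF[4]=C('w')+1=6+1=7
L[5]='$': occ=0, LF[5]=C('$')+0=0+0=0
L[6]='v': occ=1, LF[6]=C('v')+1=1+1=2
L[7]='z': occ=1, LF[7]=C('z')+1=10+1=11
L[8]='v': occ=2, LF[8]=C('v')+2=1+2=3
L[9]='v': occ=3, LF[9]=C('v')+3=1+3=4
L[10]='w': occ=2, LF[10]=C('w')+2=6+2=8
L[11]='v': occ=4, LF[11]=C('v')+4=1+4=5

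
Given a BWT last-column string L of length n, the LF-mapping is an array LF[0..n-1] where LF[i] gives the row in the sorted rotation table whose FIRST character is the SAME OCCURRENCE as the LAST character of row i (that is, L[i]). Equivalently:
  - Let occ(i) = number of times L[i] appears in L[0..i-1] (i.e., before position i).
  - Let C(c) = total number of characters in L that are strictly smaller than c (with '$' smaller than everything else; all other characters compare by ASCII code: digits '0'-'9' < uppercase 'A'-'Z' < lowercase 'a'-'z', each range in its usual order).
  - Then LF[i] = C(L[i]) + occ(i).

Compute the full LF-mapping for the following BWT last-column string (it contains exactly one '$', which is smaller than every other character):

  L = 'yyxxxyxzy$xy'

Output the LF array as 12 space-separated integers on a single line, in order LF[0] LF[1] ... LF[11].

Char counts: '$':1, 'x':5, 'y':5, 'z':1
C (first-col start): C('$')=0, C('x')=1, C('y')=6, C('z')=11
L[0]='y': occ=0, LF[0]=C('y')+0=6+0=6
L[1]='y': occ=1, LF[1]=C('y')+1=6+1=7
L[2]='x': occ=0, LF[2]=C('x')+0=1+0=1
L[3]='x': occ=1, LF[3]=C('x')+1=1+1=2
L[4]='x': occ=2, LF[4]=C('x')+2=1+2=3
L[5]='y': occ=2, LF[5]=C('y')+2=6+2=8
L[6]='x': occ=3, LF[6]=C('x')+3=1+3=4
L[7]='z': occ=0, LF[7]=C('z')+0=11+0=11
L[8]='y': occ=3, LF[8]=C('y')+3=6+3=9
L[9]='$': occ=0, LF[9]=C('$')+0=0+0=0
L[10]='x': occ=4, LF[10]=C('x')+4=1+4=5
L[11]='y': occ=4, LF[11]=C('y')+4=6+4=10

Answer: 6 7 1 2 3 8 4 11 9 0 5 10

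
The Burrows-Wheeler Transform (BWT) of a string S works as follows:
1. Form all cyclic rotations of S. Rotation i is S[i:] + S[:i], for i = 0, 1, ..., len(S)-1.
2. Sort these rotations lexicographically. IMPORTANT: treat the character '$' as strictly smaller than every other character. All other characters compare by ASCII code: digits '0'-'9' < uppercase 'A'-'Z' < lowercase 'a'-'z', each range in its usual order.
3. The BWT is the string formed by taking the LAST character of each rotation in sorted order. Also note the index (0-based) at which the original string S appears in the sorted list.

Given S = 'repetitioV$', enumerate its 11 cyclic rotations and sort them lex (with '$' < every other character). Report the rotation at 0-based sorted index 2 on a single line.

All 11 rotations (rotation i = S[i:]+S[:i]):
  rot[0] = repetitioV$
  rot[1] = epetitioV$r
  rot[2] = petitioV$re
  rot[3] = etitioV$rep
  rot[4] = titioV$repe
  rot[5] = itioV$repet
  rot[6] = tioV$repeti
  rot[7] = ioV$repetit
  rot[8] = oV$repetiti
  rot[9] = V$repetitio
  rot[10] = $repetitioV
Sorted (with $ < everything):
  sorted[0] = $repetitioV
  sorted[1] = V$repetitio
  sorted[2] = epetitioV$r
  sorted[3] = etitioV$rep
  sorted[4] = ioV$repetit
  sorted[5] = itioV$repet
  sorted[6] = oV$repetiti
  sorted[7] = petitioV$re
  sorted[8] = repetitioV$
  sorted[9] = tioV$repeti
  sorted[10] = titioV$repe
sorted[2] = epetitioV$r

Answer: epetitioV$r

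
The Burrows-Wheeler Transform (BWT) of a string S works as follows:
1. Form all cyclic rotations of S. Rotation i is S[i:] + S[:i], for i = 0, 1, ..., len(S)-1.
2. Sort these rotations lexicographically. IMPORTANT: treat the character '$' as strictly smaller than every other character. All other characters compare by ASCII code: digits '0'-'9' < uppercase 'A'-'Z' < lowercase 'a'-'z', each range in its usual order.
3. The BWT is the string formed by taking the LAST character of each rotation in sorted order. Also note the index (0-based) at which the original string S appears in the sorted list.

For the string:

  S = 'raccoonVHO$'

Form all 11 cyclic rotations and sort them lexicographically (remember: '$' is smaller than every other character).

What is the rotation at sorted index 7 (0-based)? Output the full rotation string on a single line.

Answer: nVHO$raccoo

Derivation:
All 11 rotations (rotation i = S[i:]+S[:i]):
  rot[0] = raccoonVHO$
  rot[1] = accoonVHO$r
  rot[2] = ccoonVHO$ra
  rot[3] = coonVHO$rac
  rot[4] = oonVHO$racc
  rot[5] = onVHO$racco
  rot[6] = nVHO$raccoo
  rot[7] = VHO$raccoon
  rot[8] = HO$raccoonV
  rot[9] = O$raccoonVH
  rot[10] = $raccoonVHO
Sorted (with $ < everything):
  sorted[0] = $raccoonVHO
  sorted[1] = HO$raccoonV
  sorted[2] = O$raccoonVH
  sorted[3] = VHO$raccoon
  sorted[4] = accoonVHO$r
  sorted[5] = ccoonVHO$ra
  sorted[6] = coonVHO$rac
  sorted[7] = nVHO$raccoo
  sorted[8] = onVHO$racco
  sorted[9] = oonVHO$racc
  sorted[10] = raccoonVHO$
sorted[7] = nVHO$raccoo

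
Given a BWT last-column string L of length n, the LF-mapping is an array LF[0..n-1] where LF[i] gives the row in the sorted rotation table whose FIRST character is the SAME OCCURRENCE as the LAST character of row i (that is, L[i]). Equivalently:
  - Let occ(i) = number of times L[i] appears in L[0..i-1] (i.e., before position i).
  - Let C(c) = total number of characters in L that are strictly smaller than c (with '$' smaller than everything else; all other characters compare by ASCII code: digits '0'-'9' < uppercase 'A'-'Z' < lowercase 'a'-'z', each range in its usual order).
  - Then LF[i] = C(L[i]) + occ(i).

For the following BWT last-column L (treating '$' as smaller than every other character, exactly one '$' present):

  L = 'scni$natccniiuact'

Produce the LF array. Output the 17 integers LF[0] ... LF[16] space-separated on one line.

Char counts: '$':1, 'a':2, 'c':4, 'i':3, 'n':3, 's':1, 't':2, 'u':1
C (first-col start): C('$')=0, C('a')=1, C('c')=3, C('i')=7, C('n')=10, C('s')=13, C('t')=14, C('u')=16
L[0]='s': occ=0, LF[0]=C('s')+0=13+0=13
L[1]='c': occ=0, LF[1]=C('c')+0=3+0=3
L[2]='n': occ=0, LF[2]=C('n')+0=10+0=10
L[3]='i': occ=0, LF[3]=C('i')+0=7+0=7
L[4]='$': occ=0, LF[4]=C('$')+0=0+0=0
L[5]='n': occ=1, LF[5]=C('n')+1=10+1=11
L[6]='a': occ=0, LF[6]=C('a')+0=1+0=1
L[7]='t': occ=0, LF[7]=C('t')+0=14+0=14
L[8]='c': occ=1, LF[8]=C('c')+1=3+1=4
L[9]='c': occ=2, LF[9]=C('c')+2=3+2=5
L[10]='n': occ=2, LF[10]=C('n')+2=10+2=12
L[11]='i': occ=1, LF[11]=C('i')+1=7+1=8
L[12]='i': occ=2, LF[12]=C('i')+2=7+2=9
L[13]='u': occ=0, LF[13]=C('u')+0=16+0=16
L[14]='a': occ=1, LF[14]=C('a')+1=1+1=2
L[15]='c': occ=3, LF[15]=C('c')+3=3+3=6
L[16]='t': occ=1, LF[16]=C('t')+1=14+1=15

Answer: 13 3 10 7 0 11 1 14 4 5 12 8 9 16 2 6 15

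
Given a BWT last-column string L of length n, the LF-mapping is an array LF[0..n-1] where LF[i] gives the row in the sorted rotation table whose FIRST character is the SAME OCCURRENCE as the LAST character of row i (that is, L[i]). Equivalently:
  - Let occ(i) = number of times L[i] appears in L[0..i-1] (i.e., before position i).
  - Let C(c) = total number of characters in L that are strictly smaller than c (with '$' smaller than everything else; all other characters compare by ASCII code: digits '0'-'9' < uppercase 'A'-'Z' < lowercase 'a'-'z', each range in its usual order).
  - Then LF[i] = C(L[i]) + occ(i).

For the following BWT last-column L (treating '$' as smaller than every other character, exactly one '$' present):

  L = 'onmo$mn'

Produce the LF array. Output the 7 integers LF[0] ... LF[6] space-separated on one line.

Answer: 5 3 1 6 0 2 4

Derivation:
Char counts: '$':1, 'm':2, 'n':2, 'o':2
C (first-col start): C('$')=0, C('m')=1, C('n')=3, C('o')=5
L[0]='o': occ=0, LF[0]=C('o')+0=5+0=5
L[1]='n': occ=0, LF[1]=C('n')+0=3+0=3
L[2]='m': occ=0, LF[2]=C('m')+0=1+0=1
L[3]='o': occ=1, LF[3]=C('o')+1=5+1=6
L[4]='$': occ=0, LF[4]=C('$')+0=0+0=0
L[5]='m': occ=1, LF[5]=C('m')+1=1+1=2
L[6]='n': occ=1, LF[6]=C('n')+1=3+1=4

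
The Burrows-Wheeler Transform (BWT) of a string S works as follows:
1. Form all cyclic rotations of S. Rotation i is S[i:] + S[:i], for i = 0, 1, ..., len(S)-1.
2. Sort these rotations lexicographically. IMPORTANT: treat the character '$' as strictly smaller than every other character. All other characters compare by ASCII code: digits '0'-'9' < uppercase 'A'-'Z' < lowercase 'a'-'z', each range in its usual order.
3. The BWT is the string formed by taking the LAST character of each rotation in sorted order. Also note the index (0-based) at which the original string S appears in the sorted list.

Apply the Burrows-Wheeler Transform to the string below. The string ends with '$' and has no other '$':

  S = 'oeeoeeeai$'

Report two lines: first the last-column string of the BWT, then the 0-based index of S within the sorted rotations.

All 10 rotations (rotation i = S[i:]+S[:i]):
  rot[0] = oeeoeeeai$
  rot[1] = eeoeeeai$o
  rot[2] = eoeeeai$oe
  rot[3] = oeeeai$oee
  rot[4] = eeeai$oeeo
  rot[5] = eeai$oeeoe
  rot[6] = eai$oeeoee
  rot[7] = ai$oeeoeee
  rot[8] = i$oeeoeeea
  rot[9] = $oeeoeeeai
Sorted (with $ < everything):
  sorted[0] = $oeeoeeeai  (last char: 'i')
  sorted[1] = ai$oeeoeee  (last char: 'e')
  sorted[2] = eai$oeeoee  (last char: 'e')
  sorted[3] = eeai$oeeoe  (last char: 'e')
  sorted[4] = eeeai$oeeo  (last char: 'o')
  sorted[5] = eeoeeeai$o  (last char: 'o')
  sorted[6] = eoeeeai$oe  (last char: 'e')
  sorted[7] = i$oeeoeeea  (last char: 'a')
  sorted[8] = oeeeai$oee  (last char: 'e')
  sorted[9] = oeeoeeeai$  (last char: '$')
Last column: ieeeooeae$
Original string S is at sorted index 9

Answer: ieeeooeae$
9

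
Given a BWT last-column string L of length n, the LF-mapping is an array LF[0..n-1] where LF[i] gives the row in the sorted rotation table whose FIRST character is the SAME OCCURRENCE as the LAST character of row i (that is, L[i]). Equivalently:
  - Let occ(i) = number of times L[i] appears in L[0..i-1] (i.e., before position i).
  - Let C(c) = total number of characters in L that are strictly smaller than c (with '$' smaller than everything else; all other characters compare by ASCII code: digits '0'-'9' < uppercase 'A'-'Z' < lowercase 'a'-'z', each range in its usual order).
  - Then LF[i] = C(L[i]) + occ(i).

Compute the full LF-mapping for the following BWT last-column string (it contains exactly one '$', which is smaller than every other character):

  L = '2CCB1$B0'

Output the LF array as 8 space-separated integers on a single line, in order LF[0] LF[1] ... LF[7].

Answer: 3 6 7 4 2 0 5 1

Derivation:
Char counts: '$':1, '0':1, '1':1, '2':1, 'B':2, 'C':2
C (first-col start): C('$')=0, C('0')=1, C('1')=2, C('2')=3, C('B')=4, C('C')=6
L[0]='2': occ=0, LF[0]=C('2')+0=3+0=3
L[1]='C': occ=0, LF[1]=C('C')+0=6+0=6
L[2]='C': occ=1, LF[2]=C('C')+1=6+1=7
L[3]='B': occ=0, LF[3]=C('B')+0=4+0=4
L[4]='1': occ=0, LF[4]=C('1')+0=2+0=2
L[5]='$': occ=0, LF[5]=C('$')+0=0+0=0
L[6]='B': occ=1, LF[6]=C('B')+1=4+1=5
L[7]='0': occ=0, LF[7]=C('0')+0=1+0=1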